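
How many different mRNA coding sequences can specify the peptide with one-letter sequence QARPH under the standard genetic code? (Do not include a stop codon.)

384

Gln: 2 codons.
Ala: 4 codons.
Arg: 6 codons.
Pro: 4 codons.
His: 2 codons.
2 × 4 × 6 × 4 × 2 = 384.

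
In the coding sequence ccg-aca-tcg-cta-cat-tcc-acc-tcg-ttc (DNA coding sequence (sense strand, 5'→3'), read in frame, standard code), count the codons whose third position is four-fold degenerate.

Codon 1 CCG (Pro): third position 4-fold.
Codon 2 ACA (Thr): third position 4-fold.
Codon 3 TCG (Ser): third position 4-fold.
Codon 4 CTA (Leu): third position 4-fold.
Codon 5 CAT (His): third position 2-fold.
Codon 6 TCC (Ser): third position 4-fold.
Codon 7 ACC (Thr): third position 4-fold.
Codon 8 TCG (Ser): third position 4-fold.
Codon 9 TTC (Phe): third position 2-fold.
Four-fold degenerate third positions: 7.

7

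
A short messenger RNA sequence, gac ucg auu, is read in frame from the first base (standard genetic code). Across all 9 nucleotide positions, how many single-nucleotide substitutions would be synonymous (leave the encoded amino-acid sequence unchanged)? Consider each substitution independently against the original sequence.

6

Codon 1 (GAC, Asp): 1 synonymous substitution.
Codon 2 (UCG, Ser): 3 synonymous substitutions.
Codon 3 (AUU, Ile): 2 synonymous substitutions.
Total: 1 + 3 + 2 = 6.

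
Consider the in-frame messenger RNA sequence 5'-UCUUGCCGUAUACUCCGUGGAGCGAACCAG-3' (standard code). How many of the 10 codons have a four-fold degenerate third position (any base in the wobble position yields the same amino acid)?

Codon 1 UCU (Ser): third position 4-fold.
Codon 2 UGC (Cys): third position 2-fold.
Codon 3 CGU (Arg): third position 4-fold.
Codon 4 AUA (Ile): third position 3-fold.
Codon 5 CUC (Leu): third position 4-fold.
Codon 6 CGU (Arg): third position 4-fold.
Codon 7 GGA (Gly): third position 4-fold.
Codon 8 GCG (Ala): third position 4-fold.
Codon 9 AAC (Asn): third position 2-fold.
Codon 10 CAG (Gln): third position 2-fold.
Four-fold degenerate third positions: 6.

6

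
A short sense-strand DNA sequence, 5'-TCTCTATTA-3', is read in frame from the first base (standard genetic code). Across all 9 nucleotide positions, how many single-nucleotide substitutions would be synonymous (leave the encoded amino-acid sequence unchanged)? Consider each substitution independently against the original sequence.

9

Codon 1 (TCT, Ser): 3 synonymous substitutions.
Codon 2 (CTA, Leu): 4 synonymous substitutions.
Codon 3 (TTA, Leu): 2 synonymous substitutions.
Total: 3 + 4 + 2 = 9.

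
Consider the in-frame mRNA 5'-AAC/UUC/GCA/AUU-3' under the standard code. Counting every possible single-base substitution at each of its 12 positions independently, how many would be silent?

7

Codon 1 (AAC, Asn): 1 synonymous substitution.
Codon 2 (UUC, Phe): 1 synonymous substitution.
Codon 3 (GCA, Ala): 3 synonymous substitutions.
Codon 4 (AUU, Ile): 2 synonymous substitutions.
Total: 1 + 1 + 3 + 2 = 7.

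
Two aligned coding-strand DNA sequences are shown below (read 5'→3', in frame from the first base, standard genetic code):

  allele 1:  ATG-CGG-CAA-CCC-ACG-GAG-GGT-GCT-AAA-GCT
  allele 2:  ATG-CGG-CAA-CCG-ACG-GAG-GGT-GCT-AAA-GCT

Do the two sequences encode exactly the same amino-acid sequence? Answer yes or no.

Codon 1: ATG Met / ATG Met — identical.
Codon 2: CGG Arg / CGG Arg — identical.
Codon 3: CAA Gln / CAA Gln — identical.
Codon 4: CCC Pro / CCG Pro — synonymous.
Codon 5: ACG Thr / ACG Thr — identical.
Codon 6: GAG Glu / GAG Glu — identical.
Codon 7: GGT Gly / GGT Gly — identical.
Codon 8: GCT Ala / GCT Ala — identical.
Codon 9: AAA Lys / AAA Lys — identical.
Codon 10: GCT Ala / GCT Ala — identical.
Nonsynonymous differences: 0 → same protein.

yes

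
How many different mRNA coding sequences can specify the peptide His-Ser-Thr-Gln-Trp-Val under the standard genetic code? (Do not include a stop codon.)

His: 2 codons.
Ser: 6 codons.
Thr: 4 codons.
Gln: 2 codons.
Trp: 1 codon.
Val: 4 codons.
2 × 6 × 4 × 2 × 1 × 4 = 384.

384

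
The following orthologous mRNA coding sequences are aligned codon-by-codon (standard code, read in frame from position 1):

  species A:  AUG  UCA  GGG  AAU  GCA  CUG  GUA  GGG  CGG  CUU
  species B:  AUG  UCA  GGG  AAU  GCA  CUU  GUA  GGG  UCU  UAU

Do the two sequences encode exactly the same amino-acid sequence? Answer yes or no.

Codon 1: AUG Met / AUG Met — identical.
Codon 2: UCA Ser / UCA Ser — identical.
Codon 3: GGG Gly / GGG Gly — identical.
Codon 4: AAU Asn / AAU Asn — identical.
Codon 5: GCA Ala / GCA Ala — identical.
Codon 6: CUG Leu / CUU Leu — synonymous.
Codon 7: GUA Val / GUA Val — identical.
Codon 8: GGG Gly / GGG Gly — identical.
Codon 9: CGG Arg / UCU Ser — nonsynonymous.
Codon 10: CUU Leu / UAU Tyr — nonsynonymous.
Nonsynonymous differences: 2 → different protein.

no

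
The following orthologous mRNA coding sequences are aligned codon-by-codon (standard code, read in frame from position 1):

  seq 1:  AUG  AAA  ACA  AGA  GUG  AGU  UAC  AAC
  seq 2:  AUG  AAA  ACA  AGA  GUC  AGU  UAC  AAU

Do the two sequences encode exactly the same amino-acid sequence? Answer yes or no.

Codon 1: AUG Met / AUG Met — identical.
Codon 2: AAA Lys / AAA Lys — identical.
Codon 3: ACA Thr / ACA Thr — identical.
Codon 4: AGA Arg / AGA Arg — identical.
Codon 5: GUG Val / GUC Val — synonymous.
Codon 6: AGU Ser / AGU Ser — identical.
Codon 7: UAC Tyr / UAC Tyr — identical.
Codon 8: AAC Asn / AAU Asn — synonymous.
Nonsynonymous differences: 0 → same protein.

yes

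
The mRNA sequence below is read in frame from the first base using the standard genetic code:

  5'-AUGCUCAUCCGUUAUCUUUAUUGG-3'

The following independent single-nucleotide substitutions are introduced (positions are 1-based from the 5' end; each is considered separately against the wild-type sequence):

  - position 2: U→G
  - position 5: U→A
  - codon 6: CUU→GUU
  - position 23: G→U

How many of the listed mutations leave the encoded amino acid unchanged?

0

Codon 1: AUG (Met) → AGG (Arg) — missense.
Codon 2: CUC (Leu) → CAC (His) — missense.
Codon 6: CUU (Leu) → GUU (Val) — missense.
Codon 8: UGG (Trp) → UUG (Leu) — missense.
Synonymous: 0 of 4.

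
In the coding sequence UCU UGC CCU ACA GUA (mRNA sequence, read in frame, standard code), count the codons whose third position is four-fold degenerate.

Codon 1 UCU (Ser): third position 4-fold.
Codon 2 UGC (Cys): third position 2-fold.
Codon 3 CCU (Pro): third position 4-fold.
Codon 4 ACA (Thr): third position 4-fold.
Codon 5 GUA (Val): third position 4-fold.
Four-fold degenerate third positions: 4.

4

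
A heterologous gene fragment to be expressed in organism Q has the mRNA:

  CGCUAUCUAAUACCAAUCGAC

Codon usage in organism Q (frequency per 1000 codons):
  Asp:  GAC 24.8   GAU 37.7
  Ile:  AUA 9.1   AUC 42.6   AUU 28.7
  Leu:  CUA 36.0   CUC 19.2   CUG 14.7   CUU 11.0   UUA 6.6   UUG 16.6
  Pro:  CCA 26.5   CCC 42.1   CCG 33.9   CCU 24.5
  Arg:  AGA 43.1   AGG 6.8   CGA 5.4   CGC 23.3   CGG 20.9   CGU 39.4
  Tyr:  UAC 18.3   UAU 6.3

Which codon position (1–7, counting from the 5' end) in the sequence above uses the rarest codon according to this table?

Codon 1 CGC (Arg): 23.3 per 1000.
Codon 2 UAU (Tyr): 6.3 per 1000.
Codon 3 CUA (Leu): 36.0 per 1000.
Codon 4 AUA (Ile): 9.1 per 1000.
Codon 5 CCA (Pro): 26.5 per 1000.
Codon 6 AUC (Ile): 42.6 per 1000.
Codon 7 GAC (Asp): 24.8 per 1000.
Lowest frequency is 6.3 at codon 2.

2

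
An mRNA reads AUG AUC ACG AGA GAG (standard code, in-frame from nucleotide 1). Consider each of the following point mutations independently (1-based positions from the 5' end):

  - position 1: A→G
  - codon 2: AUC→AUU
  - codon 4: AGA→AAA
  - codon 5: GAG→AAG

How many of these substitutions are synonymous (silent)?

1

Codon 1: AUG (Met) → GUG (Val) — missense.
Codon 2: AUC (Ile) → AUU (Ile) — synonymous.
Codon 4: AGA (Arg) → AAA (Lys) — missense.
Codon 5: GAG (Glu) → AAG (Lys) — missense.
Synonymous: 1 of 4.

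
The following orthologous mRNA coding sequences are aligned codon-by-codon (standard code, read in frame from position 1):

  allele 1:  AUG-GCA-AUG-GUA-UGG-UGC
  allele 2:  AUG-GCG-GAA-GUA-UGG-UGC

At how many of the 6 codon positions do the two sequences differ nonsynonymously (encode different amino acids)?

Codon 1: AUG Met / AUG Met — identical.
Codon 2: GCA Ala / GCG Ala — synonymous.
Codon 3: AUG Met / GAA Glu — nonsynonymous.
Codon 4: GUA Val / GUA Val — identical.
Codon 5: UGG Trp / UGG Trp — identical.
Codon 6: UGC Cys / UGC Cys — identical.
Nonsynonymous differences: 1.

1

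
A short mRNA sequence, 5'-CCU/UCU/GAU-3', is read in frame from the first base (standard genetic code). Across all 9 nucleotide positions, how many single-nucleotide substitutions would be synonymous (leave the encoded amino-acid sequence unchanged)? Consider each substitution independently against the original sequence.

7

Codon 1 (CCU, Pro): 3 synonymous substitutions.
Codon 2 (UCU, Ser): 3 synonymous substitutions.
Codon 3 (GAU, Asp): 1 synonymous substitution.
Total: 3 + 3 + 1 = 7.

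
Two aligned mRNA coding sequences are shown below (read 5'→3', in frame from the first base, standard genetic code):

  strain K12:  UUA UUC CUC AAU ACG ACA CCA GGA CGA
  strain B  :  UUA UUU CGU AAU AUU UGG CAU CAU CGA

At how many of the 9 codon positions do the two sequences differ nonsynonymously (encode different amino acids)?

5

Codon 1: UUA Leu / UUA Leu — identical.
Codon 2: UUC Phe / UUU Phe — synonymous.
Codon 3: CUC Leu / CGU Arg — nonsynonymous.
Codon 4: AAU Asn / AAU Asn — identical.
Codon 5: ACG Thr / AUU Ile — nonsynonymous.
Codon 6: ACA Thr / UGG Trp — nonsynonymous.
Codon 7: CCA Pro / CAU His — nonsynonymous.
Codon 8: GGA Gly / CAU His — nonsynonymous.
Codon 9: CGA Arg / CGA Arg — identical.
Nonsynonymous differences: 5.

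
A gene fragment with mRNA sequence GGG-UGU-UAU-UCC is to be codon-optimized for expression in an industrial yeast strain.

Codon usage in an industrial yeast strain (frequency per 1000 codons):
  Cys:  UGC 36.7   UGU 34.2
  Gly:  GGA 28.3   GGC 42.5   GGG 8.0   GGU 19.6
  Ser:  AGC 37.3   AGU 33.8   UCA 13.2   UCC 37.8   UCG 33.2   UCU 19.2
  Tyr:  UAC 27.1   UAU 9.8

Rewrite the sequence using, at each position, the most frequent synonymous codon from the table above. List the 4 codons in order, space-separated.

Codon 1 (Gly): best is GGC at 42.5.
Codon 2 (Cys): best is UGC at 36.7.
Codon 3 (Tyr): best is UAC at 27.1.
Codon 4 (Ser): best is UCC at 37.8.

GGC UGC UAC UCC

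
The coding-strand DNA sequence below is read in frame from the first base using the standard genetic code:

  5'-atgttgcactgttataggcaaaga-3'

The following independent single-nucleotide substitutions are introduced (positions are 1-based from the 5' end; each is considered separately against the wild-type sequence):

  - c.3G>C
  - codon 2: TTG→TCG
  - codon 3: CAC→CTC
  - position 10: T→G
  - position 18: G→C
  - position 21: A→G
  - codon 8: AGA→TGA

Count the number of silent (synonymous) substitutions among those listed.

1

Codon 1: ATG (Met) → ATC (Ile) — missense.
Codon 2: TTG (Leu) → TCG (Ser) — missense.
Codon 3: CAC (His) → CTC (Leu) — missense.
Codon 4: TGT (Cys) → GGT (Gly) — missense.
Codon 6: AGG (Arg) → AGC (Ser) — missense.
Codon 7: CAA (Gln) → CAG (Gln) — synonymous.
Codon 8: AGA (Arg) → TGA (Stop) — nonsense.
Synonymous: 1 of 7.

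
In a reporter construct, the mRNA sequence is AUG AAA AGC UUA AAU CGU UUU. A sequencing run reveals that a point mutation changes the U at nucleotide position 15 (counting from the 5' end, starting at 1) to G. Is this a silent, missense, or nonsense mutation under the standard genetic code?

Position 15 falls in codon 5: AAU → Asn.
After the substitution the codon is AAG → Lys.
Asn ≠ Lys, so this is a missense mutation.

missense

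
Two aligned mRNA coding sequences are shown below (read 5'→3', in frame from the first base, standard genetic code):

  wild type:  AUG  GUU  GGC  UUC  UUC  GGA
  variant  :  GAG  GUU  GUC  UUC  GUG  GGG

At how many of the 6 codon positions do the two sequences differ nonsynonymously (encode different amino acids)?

Codon 1: AUG Met / GAG Glu — nonsynonymous.
Codon 2: GUU Val / GUU Val — identical.
Codon 3: GGC Gly / GUC Val — nonsynonymous.
Codon 4: UUC Phe / UUC Phe — identical.
Codon 5: UUC Phe / GUG Val — nonsynonymous.
Codon 6: GGA Gly / GGG Gly — synonymous.
Nonsynonymous differences: 3.

3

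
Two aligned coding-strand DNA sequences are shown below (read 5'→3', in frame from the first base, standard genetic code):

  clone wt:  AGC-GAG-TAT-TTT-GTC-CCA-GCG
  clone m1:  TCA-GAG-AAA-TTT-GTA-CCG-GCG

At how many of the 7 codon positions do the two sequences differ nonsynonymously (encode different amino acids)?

Codon 1: AGC Ser / TCA Ser — synonymous.
Codon 2: GAG Glu / GAG Glu — identical.
Codon 3: TAT Tyr / AAA Lys — nonsynonymous.
Codon 4: TTT Phe / TTT Phe — identical.
Codon 5: GTC Val / GTA Val — synonymous.
Codon 6: CCA Pro / CCG Pro — synonymous.
Codon 7: GCG Ala / GCG Ala — identical.
Nonsynonymous differences: 1.

1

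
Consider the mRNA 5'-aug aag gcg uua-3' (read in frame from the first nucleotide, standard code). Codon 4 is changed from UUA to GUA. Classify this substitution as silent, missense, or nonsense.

missense

Position 10 falls in codon 4: UUA → Leu.
After the substitution the codon is GUA → Val.
Leu ≠ Val, so this is a missense mutation.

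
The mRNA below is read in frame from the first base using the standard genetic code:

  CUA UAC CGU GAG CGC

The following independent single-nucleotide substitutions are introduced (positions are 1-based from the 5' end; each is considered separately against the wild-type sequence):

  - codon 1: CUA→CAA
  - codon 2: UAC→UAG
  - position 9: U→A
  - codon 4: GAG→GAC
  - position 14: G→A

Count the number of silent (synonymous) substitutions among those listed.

Codon 1: CUA (Leu) → CAA (Gln) — missense.
Codon 2: UAC (Tyr) → UAG (Stop) — nonsense.
Codon 3: CGU (Arg) → CGA (Arg) — synonymous.
Codon 4: GAG (Glu) → GAC (Asp) — missense.
Codon 5: CGC (Arg) → CAC (His) — missense.
Synonymous: 1 of 5.

1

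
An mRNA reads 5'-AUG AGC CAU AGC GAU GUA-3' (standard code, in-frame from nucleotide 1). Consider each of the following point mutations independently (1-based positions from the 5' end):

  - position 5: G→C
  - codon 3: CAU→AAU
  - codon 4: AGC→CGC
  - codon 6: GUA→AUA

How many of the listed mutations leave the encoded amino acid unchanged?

Codon 2: AGC (Ser) → ACC (Thr) — missense.
Codon 3: CAU (His) → AAU (Asn) — missense.
Codon 4: AGC (Ser) → CGC (Arg) — missense.
Codon 6: GUA (Val) → AUA (Ile) — missense.
Synonymous: 0 of 4.

0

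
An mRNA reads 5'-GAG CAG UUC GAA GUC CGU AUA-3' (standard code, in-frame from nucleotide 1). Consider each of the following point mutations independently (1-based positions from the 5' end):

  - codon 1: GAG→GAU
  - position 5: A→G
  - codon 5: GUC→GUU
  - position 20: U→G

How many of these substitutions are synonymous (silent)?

Codon 1: GAG (Glu) → GAU (Asp) — missense.
Codon 2: CAG (Gln) → CGG (Arg) — missense.
Codon 5: GUC (Val) → GUU (Val) — synonymous.
Codon 7: AUA (Ile) → AGA (Arg) — missense.
Synonymous: 1 of 4.

1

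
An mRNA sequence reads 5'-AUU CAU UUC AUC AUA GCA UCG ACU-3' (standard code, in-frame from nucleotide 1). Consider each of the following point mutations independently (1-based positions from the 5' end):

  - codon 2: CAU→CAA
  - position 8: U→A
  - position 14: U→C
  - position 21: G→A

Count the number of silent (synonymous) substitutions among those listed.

1

Codon 2: CAU (His) → CAA (Gln) — missense.
Codon 3: UUC (Phe) → UAC (Tyr) — missense.
Codon 5: AUA (Ile) → ACA (Thr) — missense.
Codon 7: UCG (Ser) → UCA (Ser) — synonymous.
Synonymous: 1 of 4.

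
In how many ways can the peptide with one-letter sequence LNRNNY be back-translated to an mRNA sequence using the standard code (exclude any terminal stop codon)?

Leu: 6 codons.
Asn: 2 codons.
Arg: 6 codons.
Asn: 2 codons.
Asn: 2 codons.
Tyr: 2 codons.
6 × 2 × 6 × 2 × 2 × 2 = 576.

576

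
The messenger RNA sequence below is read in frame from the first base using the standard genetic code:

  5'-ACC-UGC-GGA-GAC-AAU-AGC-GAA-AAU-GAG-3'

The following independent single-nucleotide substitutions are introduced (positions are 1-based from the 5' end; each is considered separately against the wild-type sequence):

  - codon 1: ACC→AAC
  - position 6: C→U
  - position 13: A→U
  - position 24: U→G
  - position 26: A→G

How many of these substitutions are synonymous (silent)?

Codon 1: ACC (Thr) → AAC (Asn) — missense.
Codon 2: UGC (Cys) → UGU (Cys) — synonymous.
Codon 5: AAU (Asn) → UAU (Tyr) — missense.
Codon 8: AAU (Asn) → AAG (Lys) — missense.
Codon 9: GAG (Glu) → GGG (Gly) — missense.
Synonymous: 1 of 5.

1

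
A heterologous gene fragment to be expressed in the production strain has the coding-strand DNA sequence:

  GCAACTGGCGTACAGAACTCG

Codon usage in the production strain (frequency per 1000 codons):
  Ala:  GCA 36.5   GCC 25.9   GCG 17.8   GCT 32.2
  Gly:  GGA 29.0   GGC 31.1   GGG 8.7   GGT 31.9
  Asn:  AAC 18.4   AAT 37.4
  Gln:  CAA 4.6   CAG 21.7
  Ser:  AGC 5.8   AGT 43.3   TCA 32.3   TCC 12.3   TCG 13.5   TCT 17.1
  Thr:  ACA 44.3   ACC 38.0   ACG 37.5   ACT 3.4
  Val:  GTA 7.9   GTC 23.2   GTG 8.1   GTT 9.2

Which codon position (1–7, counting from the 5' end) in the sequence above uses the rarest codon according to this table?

Codon 1 GCA (Ala): 36.5 per 1000.
Codon 2 ACT (Thr): 3.4 per 1000.
Codon 3 GGC (Gly): 31.1 per 1000.
Codon 4 GTA (Val): 7.9 per 1000.
Codon 5 CAG (Gln): 21.7 per 1000.
Codon 6 AAC (Asn): 18.4 per 1000.
Codon 7 TCG (Ser): 13.5 per 1000.
Lowest frequency is 3.4 at codon 2.

2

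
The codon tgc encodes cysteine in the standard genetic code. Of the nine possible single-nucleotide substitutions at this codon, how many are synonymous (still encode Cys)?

Position 1: none → 0 synonymous.
Position 2: none → 0 synonymous.
Position 3: TGT → 1 synonymous.
Total: 0 + 0 + 1 = 1.

1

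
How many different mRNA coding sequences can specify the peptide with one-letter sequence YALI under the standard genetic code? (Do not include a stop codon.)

Tyr: 2 codons.
Ala: 4 codons.
Leu: 6 codons.
Ile: 3 codons.
2 × 4 × 6 × 3 = 144.

144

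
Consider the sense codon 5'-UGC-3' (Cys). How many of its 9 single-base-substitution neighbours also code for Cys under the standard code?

1

Position 1: none → 0 synonymous.
Position 2: none → 0 synonymous.
Position 3: UGU → 1 synonymous.
Total: 0 + 0 + 1 = 1.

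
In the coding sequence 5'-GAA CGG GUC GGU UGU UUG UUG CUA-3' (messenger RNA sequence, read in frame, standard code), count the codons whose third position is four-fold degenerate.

Codon 1 GAA (Glu): third position 2-fold.
Codon 2 CGG (Arg): third position 4-fold.
Codon 3 GUC (Val): third position 4-fold.
Codon 4 GGU (Gly): third position 4-fold.
Codon 5 UGU (Cys): third position 2-fold.
Codon 6 UUG (Leu): third position 2-fold.
Codon 7 UUG (Leu): third position 2-fold.
Codon 8 CUA (Leu): third position 4-fold.
Four-fold degenerate third positions: 4.

4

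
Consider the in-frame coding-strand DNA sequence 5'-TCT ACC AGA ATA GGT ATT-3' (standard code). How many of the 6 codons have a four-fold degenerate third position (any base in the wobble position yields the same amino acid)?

Codon 1 TCT (Ser): third position 4-fold.
Codon 2 ACC (Thr): third position 4-fold.
Codon 3 AGA (Arg): third position 2-fold.
Codon 4 ATA (Ile): third position 3-fold.
Codon 5 GGT (Gly): third position 4-fold.
Codon 6 ATT (Ile): third position 3-fold.
Four-fold degenerate third positions: 3.

3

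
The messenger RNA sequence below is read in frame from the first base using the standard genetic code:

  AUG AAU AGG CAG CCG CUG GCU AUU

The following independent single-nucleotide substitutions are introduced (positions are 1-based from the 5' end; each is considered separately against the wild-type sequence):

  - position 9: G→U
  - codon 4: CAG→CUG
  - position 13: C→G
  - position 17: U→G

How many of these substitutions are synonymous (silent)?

0

Codon 3: AGG (Arg) → AGU (Ser) — missense.
Codon 4: CAG (Gln) → CUG (Leu) — missense.
Codon 5: CCG (Pro) → GCG (Ala) — missense.
Codon 6: CUG (Leu) → CGG (Arg) — missense.
Synonymous: 0 of 4.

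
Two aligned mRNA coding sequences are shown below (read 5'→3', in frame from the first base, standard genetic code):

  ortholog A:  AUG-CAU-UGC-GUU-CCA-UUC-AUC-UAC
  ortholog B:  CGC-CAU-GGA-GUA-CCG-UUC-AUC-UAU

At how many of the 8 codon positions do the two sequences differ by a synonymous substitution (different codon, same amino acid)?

3

Codon 1: AUG Met / CGC Arg — nonsynonymous.
Codon 2: CAU His / CAU His — identical.
Codon 3: UGC Cys / GGA Gly — nonsynonymous.
Codon 4: GUU Val / GUA Val — synonymous.
Codon 5: CCA Pro / CCG Pro — synonymous.
Codon 6: UUC Phe / UUC Phe — identical.
Codon 7: AUC Ile / AUC Ile — identical.
Codon 8: UAC Tyr / UAU Tyr — synonymous.
Synonymous differences: 3.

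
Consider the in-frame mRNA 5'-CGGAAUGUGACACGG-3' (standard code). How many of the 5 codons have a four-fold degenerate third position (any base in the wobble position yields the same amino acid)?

4

Codon 1 CGG (Arg): third position 4-fold.
Codon 2 AAU (Asn): third position 2-fold.
Codon 3 GUG (Val): third position 4-fold.
Codon 4 ACA (Thr): third position 4-fold.
Codon 5 CGG (Arg): third position 4-fold.
Four-fold degenerate third positions: 4.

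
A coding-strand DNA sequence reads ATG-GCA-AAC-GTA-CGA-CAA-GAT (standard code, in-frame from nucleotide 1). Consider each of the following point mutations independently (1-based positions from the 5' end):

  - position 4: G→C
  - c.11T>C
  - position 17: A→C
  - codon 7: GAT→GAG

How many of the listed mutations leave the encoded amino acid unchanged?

Codon 2: GCA (Ala) → CCA (Pro) — missense.
Codon 4: GTA (Val) → GCA (Ala) — missense.
Codon 6: CAA (Gln) → CCA (Pro) — missense.
Codon 7: GAT (Asp) → GAG (Glu) — missense.
Synonymous: 0 of 4.

0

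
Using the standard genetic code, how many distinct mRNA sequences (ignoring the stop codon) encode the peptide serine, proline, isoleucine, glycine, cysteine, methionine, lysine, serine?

Ser: 6 codons.
Pro: 4 codons.
Ile: 3 codons.
Gly: 4 codons.
Cys: 2 codons.
Met: 1 codon.
Lys: 2 codons.
Ser: 6 codons.
6 × 4 × 3 × 4 × 2 × 1 × 2 × 6 = 6912.

6912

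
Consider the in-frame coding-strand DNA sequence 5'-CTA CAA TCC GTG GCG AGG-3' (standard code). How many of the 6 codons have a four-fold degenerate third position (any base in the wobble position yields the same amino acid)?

Codon 1 CTA (Leu): third position 4-fold.
Codon 2 CAA (Gln): third position 2-fold.
Codon 3 TCC (Ser): third position 4-fold.
Codon 4 GTG (Val): third position 4-fold.
Codon 5 GCG (Ala): third position 4-fold.
Codon 6 AGG (Arg): third position 2-fold.
Four-fold degenerate third positions: 4.

4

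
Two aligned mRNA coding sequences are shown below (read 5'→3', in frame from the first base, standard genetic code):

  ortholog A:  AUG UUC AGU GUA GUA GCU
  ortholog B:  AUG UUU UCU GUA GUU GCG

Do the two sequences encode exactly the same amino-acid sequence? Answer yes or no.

Codon 1: AUG Met / AUG Met — identical.
Codon 2: UUC Phe / UUU Phe — synonymous.
Codon 3: AGU Ser / UCU Ser — synonymous.
Codon 4: GUA Val / GUA Val — identical.
Codon 5: GUA Val / GUU Val — synonymous.
Codon 6: GCU Ala / GCG Ala — synonymous.
Nonsynonymous differences: 0 → same protein.

yes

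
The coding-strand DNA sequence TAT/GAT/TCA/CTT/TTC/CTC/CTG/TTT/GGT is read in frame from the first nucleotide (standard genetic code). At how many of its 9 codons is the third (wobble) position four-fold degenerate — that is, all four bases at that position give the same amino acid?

5

Codon 1 TAT (Tyr): third position 2-fold.
Codon 2 GAT (Asp): third position 2-fold.
Codon 3 TCA (Ser): third position 4-fold.
Codon 4 CTT (Leu): third position 4-fold.
Codon 5 TTC (Phe): third position 2-fold.
Codon 6 CTC (Leu): third position 4-fold.
Codon 7 CTG (Leu): third position 4-fold.
Codon 8 TTT (Phe): third position 2-fold.
Codon 9 GGT (Gly): third position 4-fold.
Four-fold degenerate third positions: 5.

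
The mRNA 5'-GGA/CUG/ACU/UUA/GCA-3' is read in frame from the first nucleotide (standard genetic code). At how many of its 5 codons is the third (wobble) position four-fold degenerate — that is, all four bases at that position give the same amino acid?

4

Codon 1 GGA (Gly): third position 4-fold.
Codon 2 CUG (Leu): third position 4-fold.
Codon 3 ACU (Thr): third position 4-fold.
Codon 4 UUA (Leu): third position 2-fold.
Codon 5 GCA (Ala): third position 4-fold.
Four-fold degenerate third positions: 4.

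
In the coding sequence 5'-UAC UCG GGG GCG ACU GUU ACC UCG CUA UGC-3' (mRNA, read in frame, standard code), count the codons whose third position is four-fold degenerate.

8

Codon 1 UAC (Tyr): third position 2-fold.
Codon 2 UCG (Ser): third position 4-fold.
Codon 3 GGG (Gly): third position 4-fold.
Codon 4 GCG (Ala): third position 4-fold.
Codon 5 ACU (Thr): third position 4-fold.
Codon 6 GUU (Val): third position 4-fold.
Codon 7 ACC (Thr): third position 4-fold.
Codon 8 UCG (Ser): third position 4-fold.
Codon 9 CUA (Leu): third position 4-fold.
Codon 10 UGC (Cys): third position 2-fold.
Four-fold degenerate third positions: 8.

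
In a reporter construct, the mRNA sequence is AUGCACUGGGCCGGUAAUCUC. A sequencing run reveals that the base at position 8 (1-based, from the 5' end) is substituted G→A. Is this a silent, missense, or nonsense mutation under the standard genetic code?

Position 8 falls in codon 3: UGG → Trp.
After the substitution the codon is UAG → Stop.
The new codon is a stop codon, so this is a nonsense mutation.

nonsense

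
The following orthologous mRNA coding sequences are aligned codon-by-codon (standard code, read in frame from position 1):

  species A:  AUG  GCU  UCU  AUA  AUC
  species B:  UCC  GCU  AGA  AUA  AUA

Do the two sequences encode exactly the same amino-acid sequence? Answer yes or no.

no

Codon 1: AUG Met / UCC Ser — nonsynonymous.
Codon 2: GCU Ala / GCU Ala — identical.
Codon 3: UCU Ser / AGA Arg — nonsynonymous.
Codon 4: AUA Ile / AUA Ile — identical.
Codon 5: AUC Ile / AUA Ile — synonymous.
Nonsynonymous differences: 2 → different protein.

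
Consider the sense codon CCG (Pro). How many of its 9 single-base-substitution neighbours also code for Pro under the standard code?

Position 1: none → 0 synonymous.
Position 2: none → 0 synonymous.
Position 3: CCU, CCC, CCA → 3 synonymous.
Total: 0 + 0 + 3 = 3.

3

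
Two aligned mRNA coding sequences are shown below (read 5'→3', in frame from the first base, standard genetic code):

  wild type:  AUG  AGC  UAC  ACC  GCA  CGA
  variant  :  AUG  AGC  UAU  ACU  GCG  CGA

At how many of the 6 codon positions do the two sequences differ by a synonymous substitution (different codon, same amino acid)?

3

Codon 1: AUG Met / AUG Met — identical.
Codon 2: AGC Ser / AGC Ser — identical.
Codon 3: UAC Tyr / UAU Tyr — synonymous.
Codon 4: ACC Thr / ACU Thr — synonymous.
Codon 5: GCA Ala / GCG Ala — synonymous.
Codon 6: CGA Arg / CGA Arg — identical.
Synonymous differences: 3.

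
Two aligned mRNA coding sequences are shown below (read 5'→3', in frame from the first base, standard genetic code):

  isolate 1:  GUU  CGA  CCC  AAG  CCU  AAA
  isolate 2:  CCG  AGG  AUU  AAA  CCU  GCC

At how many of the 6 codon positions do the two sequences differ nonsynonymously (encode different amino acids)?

3

Codon 1: GUU Val / CCG Pro — nonsynonymous.
Codon 2: CGA Arg / AGG Arg — synonymous.
Codon 3: CCC Pro / AUU Ile — nonsynonymous.
Codon 4: AAG Lys / AAA Lys — synonymous.
Codon 5: CCU Pro / CCU Pro — identical.
Codon 6: AAA Lys / GCC Ala — nonsynonymous.
Nonsynonymous differences: 3.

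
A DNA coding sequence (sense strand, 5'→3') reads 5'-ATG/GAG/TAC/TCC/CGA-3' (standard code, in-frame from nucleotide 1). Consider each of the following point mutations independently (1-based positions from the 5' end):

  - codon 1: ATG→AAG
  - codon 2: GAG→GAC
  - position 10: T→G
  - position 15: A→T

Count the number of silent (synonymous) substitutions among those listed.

Codon 1: ATG (Met) → AAG (Lys) — missense.
Codon 2: GAG (Glu) → GAC (Asp) — missense.
Codon 4: TCC (Ser) → GCC (Ala) — missense.
Codon 5: CGA (Arg) → CGT (Arg) — synonymous.
Synonymous: 1 of 4.

1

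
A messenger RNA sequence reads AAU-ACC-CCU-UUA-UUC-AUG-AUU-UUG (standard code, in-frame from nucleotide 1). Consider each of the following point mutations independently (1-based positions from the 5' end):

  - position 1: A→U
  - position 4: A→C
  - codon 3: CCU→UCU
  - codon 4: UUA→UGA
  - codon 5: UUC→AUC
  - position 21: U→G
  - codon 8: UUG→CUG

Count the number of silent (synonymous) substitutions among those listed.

Codon 1: AAU (Asn) → UAU (Tyr) — missense.
Codon 2: ACC (Thr) → CCC (Pro) — missense.
Codon 3: CCU (Pro) → UCU (Ser) — missense.
Codon 4: UUA (Leu) → UGA (Stop) — nonsense.
Codon 5: UUC (Phe) → AUC (Ile) — missense.
Codon 7: AUU (Ile) → AUG (Met) — missense.
Codon 8: UUG (Leu) → CUG (Leu) — synonymous.
Synonymous: 1 of 7.

1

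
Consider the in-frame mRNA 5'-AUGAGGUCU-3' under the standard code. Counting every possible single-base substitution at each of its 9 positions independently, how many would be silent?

5

Codon 1 (AUG, Met): 0 synonymous substitutions.
Codon 2 (AGG, Arg): 2 synonymous substitutions.
Codon 3 (UCU, Ser): 3 synonymous substitutions.
Total: 0 + 2 + 3 = 5.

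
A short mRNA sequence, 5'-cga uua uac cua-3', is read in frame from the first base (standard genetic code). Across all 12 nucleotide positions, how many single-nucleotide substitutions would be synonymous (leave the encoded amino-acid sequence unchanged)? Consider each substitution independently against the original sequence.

11

Codon 1 (CGA, Arg): 4 synonymous substitutions.
Codon 2 (UUA, Leu): 2 synonymous substitutions.
Codon 3 (UAC, Tyr): 1 synonymous substitution.
Codon 4 (CUA, Leu): 4 synonymous substitutions.
Total: 4 + 2 + 1 + 4 = 11.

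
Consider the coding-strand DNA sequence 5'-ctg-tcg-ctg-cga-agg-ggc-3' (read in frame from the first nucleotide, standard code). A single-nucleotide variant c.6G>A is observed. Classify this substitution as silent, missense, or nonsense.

silent

Position 6 falls in codon 2: TCG → Ser.
After the substitution the codon is TCA → Ser.
Both encode Ser, so the change is synonymous.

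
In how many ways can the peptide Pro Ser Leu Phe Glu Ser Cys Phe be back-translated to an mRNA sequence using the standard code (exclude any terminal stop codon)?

Pro: 4 codons.
Ser: 6 codons.
Leu: 6 codons.
Phe: 2 codons.
Glu: 2 codons.
Ser: 6 codons.
Cys: 2 codons.
Phe: 2 codons.
4 × 6 × 6 × 2 × 2 × 6 × 2 × 2 = 13824.

13824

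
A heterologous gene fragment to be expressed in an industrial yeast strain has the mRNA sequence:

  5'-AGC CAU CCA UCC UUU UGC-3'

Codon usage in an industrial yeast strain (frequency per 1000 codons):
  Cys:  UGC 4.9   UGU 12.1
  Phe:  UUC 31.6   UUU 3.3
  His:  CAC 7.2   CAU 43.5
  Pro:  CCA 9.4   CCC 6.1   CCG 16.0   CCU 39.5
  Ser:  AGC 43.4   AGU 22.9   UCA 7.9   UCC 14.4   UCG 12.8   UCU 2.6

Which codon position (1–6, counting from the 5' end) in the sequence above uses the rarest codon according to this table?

5

Codon 1 AGC (Ser): 43.4 per 1000.
Codon 2 CAU (His): 43.5 per 1000.
Codon 3 CCA (Pro): 9.4 per 1000.
Codon 4 UCC (Ser): 14.4 per 1000.
Codon 5 UUU (Phe): 3.3 per 1000.
Codon 6 UGC (Cys): 4.9 per 1000.
Lowest frequency is 3.3 at codon 5.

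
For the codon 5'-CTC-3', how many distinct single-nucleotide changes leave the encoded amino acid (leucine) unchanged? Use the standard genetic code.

3

Position 1: none → 0 synonymous.
Position 2: none → 0 synonymous.
Position 3: CTT, CTA, CTG → 3 synonymous.
Total: 0 + 0 + 3 = 3.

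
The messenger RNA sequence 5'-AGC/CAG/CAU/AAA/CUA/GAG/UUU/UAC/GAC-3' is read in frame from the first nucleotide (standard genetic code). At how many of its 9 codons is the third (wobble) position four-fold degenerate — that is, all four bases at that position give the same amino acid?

Codon 1 AGC (Ser): third position 2-fold.
Codon 2 CAG (Gln): third position 2-fold.
Codon 3 CAU (His): third position 2-fold.
Codon 4 AAA (Lys): third position 2-fold.
Codon 5 CUA (Leu): third position 4-fold.
Codon 6 GAG (Glu): third position 2-fold.
Codon 7 UUU (Phe): third position 2-fold.
Codon 8 UAC (Tyr): third position 2-fold.
Codon 9 GAC (Asp): third position 2-fold.
Four-fold degenerate third positions: 1.

1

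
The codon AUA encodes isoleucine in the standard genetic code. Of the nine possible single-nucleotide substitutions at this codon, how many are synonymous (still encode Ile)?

Position 1: none → 0 synonymous.
Position 2: none → 0 synonymous.
Position 3: AUU, AUC → 2 synonymous.
Total: 0 + 0 + 2 = 2.

2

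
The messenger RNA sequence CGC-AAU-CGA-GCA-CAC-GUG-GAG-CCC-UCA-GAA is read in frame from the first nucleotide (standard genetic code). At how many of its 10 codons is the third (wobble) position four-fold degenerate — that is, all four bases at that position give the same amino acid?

Codon 1 CGC (Arg): third position 4-fold.
Codon 2 AAU (Asn): third position 2-fold.
Codon 3 CGA (Arg): third position 4-fold.
Codon 4 GCA (Ala): third position 4-fold.
Codon 5 CAC (His): third position 2-fold.
Codon 6 GUG (Val): third position 4-fold.
Codon 7 GAG (Glu): third position 2-fold.
Codon 8 CCC (Pro): third position 4-fold.
Codon 9 UCA (Ser): third position 4-fold.
Codon 10 GAA (Glu): third position 2-fold.
Four-fold degenerate third positions: 6.

6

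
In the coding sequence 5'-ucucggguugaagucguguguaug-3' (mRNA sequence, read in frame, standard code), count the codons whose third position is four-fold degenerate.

Codon 1 UCU (Ser): third position 4-fold.
Codon 2 CGG (Arg): third position 4-fold.
Codon 3 GUU (Val): third position 4-fold.
Codon 4 GAA (Glu): third position 2-fold.
Codon 5 GUC (Val): third position 4-fold.
Codon 6 GUG (Val): third position 4-fold.
Codon 7 UGU (Cys): third position 2-fold.
Codon 8 AUG (Met): third position 1-fold.
Four-fold degenerate third positions: 5.

5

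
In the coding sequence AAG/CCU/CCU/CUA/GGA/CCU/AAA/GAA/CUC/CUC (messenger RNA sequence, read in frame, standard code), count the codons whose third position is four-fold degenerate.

Codon 1 AAG (Lys): third position 2-fold.
Codon 2 CCU (Pro): third position 4-fold.
Codon 3 CCU (Pro): third position 4-fold.
Codon 4 CUA (Leu): third position 4-fold.
Codon 5 GGA (Gly): third position 4-fold.
Codon 6 CCU (Pro): third position 4-fold.
Codon 7 AAA (Lys): third position 2-fold.
Codon 8 GAA (Glu): third position 2-fold.
Codon 9 CUC (Leu): third position 4-fold.
Codon 10 CUC (Leu): third position 4-fold.
Four-fold degenerate third positions: 7.

7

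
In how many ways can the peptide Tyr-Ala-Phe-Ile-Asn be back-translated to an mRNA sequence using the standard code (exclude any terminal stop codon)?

96

Tyr: 2 codons.
Ala: 4 codons.
Phe: 2 codons.
Ile: 3 codons.
Asn: 2 codons.
2 × 4 × 2 × 3 × 2 = 96.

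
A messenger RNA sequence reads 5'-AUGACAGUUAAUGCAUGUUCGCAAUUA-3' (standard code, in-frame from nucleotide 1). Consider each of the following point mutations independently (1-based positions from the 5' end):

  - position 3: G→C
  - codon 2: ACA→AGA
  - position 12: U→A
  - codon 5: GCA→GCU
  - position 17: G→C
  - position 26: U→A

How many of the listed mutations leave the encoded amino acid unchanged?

1

Codon 1: AUG (Met) → AUC (Ile) — missense.
Codon 2: ACA (Thr) → AGA (Arg) — missense.
Codon 4: AAU (Asn) → AAA (Lys) — missense.
Codon 5: GCA (Ala) → GCU (Ala) — synonymous.
Codon 6: UGU (Cys) → UCU (Ser) — missense.
Codon 9: UUA (Leu) → UAA (Stop) — nonsense.
Synonymous: 1 of 6.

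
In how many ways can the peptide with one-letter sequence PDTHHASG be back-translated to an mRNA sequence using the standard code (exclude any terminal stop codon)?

Pro: 4 codons.
Asp: 2 codons.
Thr: 4 codons.
His: 2 codons.
His: 2 codons.
Ala: 4 codons.
Ser: 6 codons.
Gly: 4 codons.
4 × 2 × 4 × 2 × 2 × 4 × 6 × 4 = 12288.

12288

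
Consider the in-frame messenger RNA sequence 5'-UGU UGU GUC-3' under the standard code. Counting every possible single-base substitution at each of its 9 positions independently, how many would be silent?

Codon 1 (UGU, Cys): 1 synonymous substitution.
Codon 2 (UGU, Cys): 1 synonymous substitution.
Codon 3 (GUC, Val): 3 synonymous substitutions.
Total: 1 + 1 + 3 = 5.

5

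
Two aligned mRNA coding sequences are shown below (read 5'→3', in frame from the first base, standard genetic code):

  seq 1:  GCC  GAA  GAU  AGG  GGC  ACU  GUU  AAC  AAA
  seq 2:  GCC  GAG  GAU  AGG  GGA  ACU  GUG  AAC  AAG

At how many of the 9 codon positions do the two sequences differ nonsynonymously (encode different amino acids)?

0

Codon 1: GCC Ala / GCC Ala — identical.
Codon 2: GAA Glu / GAG Glu — synonymous.
Codon 3: GAU Asp / GAU Asp — identical.
Codon 4: AGG Arg / AGG Arg — identical.
Codon 5: GGC Gly / GGA Gly — synonymous.
Codon 6: ACU Thr / ACU Thr — identical.
Codon 7: GUU Val / GUG Val — synonymous.
Codon 8: AAC Asn / AAC Asn — identical.
Codon 9: AAA Lys / AAG Lys — synonymous.
Nonsynonymous differences: 0.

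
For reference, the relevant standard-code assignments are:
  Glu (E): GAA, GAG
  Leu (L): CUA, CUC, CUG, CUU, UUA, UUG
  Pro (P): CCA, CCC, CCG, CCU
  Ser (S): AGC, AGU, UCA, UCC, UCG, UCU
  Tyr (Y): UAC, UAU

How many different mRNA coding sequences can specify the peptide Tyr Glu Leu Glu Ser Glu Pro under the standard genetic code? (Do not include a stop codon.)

Tyr: 2 codons.
Glu: 2 codons.
Leu: 6 codons.
Glu: 2 codons.
Ser: 6 codons.
Glu: 2 codons.
Pro: 4 codons.
2 × 2 × 6 × 2 × 6 × 2 × 4 = 2304.

2304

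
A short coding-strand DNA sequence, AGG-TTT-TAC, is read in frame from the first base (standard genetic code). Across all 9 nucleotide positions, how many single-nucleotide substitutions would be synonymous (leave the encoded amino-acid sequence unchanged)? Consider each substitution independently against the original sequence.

4

Codon 1 (AGG, Arg): 2 synonymous substitutions.
Codon 2 (TTT, Phe): 1 synonymous substitution.
Codon 3 (TAC, Tyr): 1 synonymous substitution.
Total: 2 + 1 + 1 = 4.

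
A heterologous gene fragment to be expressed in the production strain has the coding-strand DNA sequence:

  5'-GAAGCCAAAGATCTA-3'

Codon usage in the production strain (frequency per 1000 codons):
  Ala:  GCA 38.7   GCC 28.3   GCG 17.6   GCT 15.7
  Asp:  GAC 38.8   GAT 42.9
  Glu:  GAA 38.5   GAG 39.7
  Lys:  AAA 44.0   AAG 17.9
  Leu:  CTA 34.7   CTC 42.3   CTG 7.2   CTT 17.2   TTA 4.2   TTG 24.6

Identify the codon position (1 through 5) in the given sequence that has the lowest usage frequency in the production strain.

Codon 1 GAA (Glu): 38.5 per 1000.
Codon 2 GCC (Ala): 28.3 per 1000.
Codon 3 AAA (Lys): 44.0 per 1000.
Codon 4 GAT (Asp): 42.9 per 1000.
Codon 5 CTA (Leu): 34.7 per 1000.
Lowest frequency is 28.3 at codon 2.

2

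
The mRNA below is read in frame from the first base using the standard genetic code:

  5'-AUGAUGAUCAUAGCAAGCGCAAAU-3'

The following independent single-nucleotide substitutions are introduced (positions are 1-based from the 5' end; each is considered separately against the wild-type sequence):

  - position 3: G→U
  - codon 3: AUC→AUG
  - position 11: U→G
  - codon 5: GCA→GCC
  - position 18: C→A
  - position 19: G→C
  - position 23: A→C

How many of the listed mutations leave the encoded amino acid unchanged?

Codon 1: AUG (Met) → AUU (Ile) — missense.
Codon 3: AUC (Ile) → AUG (Met) — missense.
Codon 4: AUA (Ile) → AGA (Arg) — missense.
Codon 5: GCA (Ala) → GCC (Ala) — synonymous.
Codon 6: AGC (Ser) → AGA (Arg) — missense.
Codon 7: GCA (Ala) → CCA (Pro) — missense.
Codon 8: AAU (Asn) → ACU (Thr) — missense.
Synonymous: 1 of 7.

1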